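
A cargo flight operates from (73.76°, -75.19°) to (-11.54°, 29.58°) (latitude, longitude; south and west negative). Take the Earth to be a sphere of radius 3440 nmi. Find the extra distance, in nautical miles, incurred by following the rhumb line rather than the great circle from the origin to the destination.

408 nmi

Great circle: cos σ = sin φ₁ sin φ₂ + cos φ₁ cos φ₂ cos Δλ,  σ = 1.8358 rad → d_gc = 6315.2 nmi
Rhumb line: Δψ = -2.1500, q = Δφ/Δψ = 0.6925, d_rh = R√(Δφ²+q²Δλ²) = 6723.2 nmi
Excess = 6723.2 − 6315.2 = 408.0 ≈ 408 nmi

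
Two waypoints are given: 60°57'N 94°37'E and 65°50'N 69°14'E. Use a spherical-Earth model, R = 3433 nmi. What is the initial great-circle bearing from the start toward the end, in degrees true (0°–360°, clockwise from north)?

304.3°

θ = atan2( sin Δλ·cos φ₂ ,  cos φ₁ sin φ₂ − sin φ₁ cos φ₂ cos Δλ )
  = atan2(-0.1755, +0.1197) = 304.29°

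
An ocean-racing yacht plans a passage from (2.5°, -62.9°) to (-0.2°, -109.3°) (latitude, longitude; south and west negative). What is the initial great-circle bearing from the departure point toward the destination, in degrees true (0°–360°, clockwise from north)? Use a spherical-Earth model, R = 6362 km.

N = sin Δλ·cos φ₂ = -0.7242;  D = cos φ₁ sin φ₂ − sin φ₁ cos φ₂ cos Δλ = -0.0336
initial course = atan2(N, D) = 267.35°

267.3°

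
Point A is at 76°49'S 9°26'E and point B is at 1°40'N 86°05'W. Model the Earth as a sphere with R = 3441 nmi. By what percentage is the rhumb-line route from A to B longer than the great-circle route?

Great circle: σ = 1.6211 rad → d_gc = Rσ = 5578.0 nmi
Rhumb: Δφ = +1.3698, Δλ = -1.6671, Δψ = +2.1871, q = Δφ/Δψ = 0.6263 → d_rh = R√(Δφ²+q²Δλ²) = 5926.6 nmi
Excess = (5926.6 − 5578.0) / 5578.0 = 348.6 / 5578.0 = 6.2496% ≈ 6.2%

6.2%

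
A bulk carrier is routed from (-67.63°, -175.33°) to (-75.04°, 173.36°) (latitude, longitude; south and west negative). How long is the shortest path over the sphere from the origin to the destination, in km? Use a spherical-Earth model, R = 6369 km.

913 km

Haversine: a = sin²(Δφ/2)+cos φ₁ cos φ₂ sin²(Δλ/2) = 0.00513;  σ = 2·atan2(√a,√(1−a))
σ = 8.214° → d = Rσ = 6369·0.14337 = 913 km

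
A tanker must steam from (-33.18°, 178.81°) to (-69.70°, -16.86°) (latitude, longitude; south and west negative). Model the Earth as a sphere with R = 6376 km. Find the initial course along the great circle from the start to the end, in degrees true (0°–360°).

174.5°

N = sin Δλ·cos φ₂ = +0.0937;  D = cos φ₁ sin φ₂ − sin φ₁ cos φ₂ cos Δλ = -0.9678
initial course = atan2(N, D) = 174.47°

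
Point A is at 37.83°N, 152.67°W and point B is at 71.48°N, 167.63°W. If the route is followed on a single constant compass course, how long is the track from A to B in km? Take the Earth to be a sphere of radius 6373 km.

Rhumb course C = atan2(Δλ, Δψ) with Δψ = ln[tan(π/4+φ₂/2)/tan(π/4+φ₁/2)] = +1.0995, Δλ = -0.2611 → C = 346.64°
d = R·|Δφ| / |cos C| = 6373·0.58730 / 0.97294 = 3847 km

3847 km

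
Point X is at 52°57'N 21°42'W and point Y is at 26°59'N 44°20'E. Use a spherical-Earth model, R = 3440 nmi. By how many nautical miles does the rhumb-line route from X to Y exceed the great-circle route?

Great circle: cos σ = sin φ₁ sin φ₂ + cos φ₁ cos φ₂ cos Δλ,  σ = 0.9518 rad → d_gc = 3274.2 nmi
Rhumb line: Δψ = -0.6040, q = Δφ/Δψ = 0.7503, d_rh = R√(Δφ²+q²Δλ²) = 3358.6 nmi
Excess = 3358.6 − 3274.2 = 84.4 ≈ 84 nmi

84 nmi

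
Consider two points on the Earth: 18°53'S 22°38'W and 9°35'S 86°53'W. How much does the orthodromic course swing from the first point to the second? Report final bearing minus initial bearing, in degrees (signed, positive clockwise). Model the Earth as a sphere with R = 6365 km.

Initial bearing θ₁ = atan2(sin Δλ cos φ₂, cos φ₁ sin φ₂ − sin φ₁ cos φ₂ cos Δλ) = 268.78°
Final bearing θ₂ = (initial bearing from the destination back to the start) + 180° = 286.39°
Δθ = θ₂ − θ₁ = +17.6°

+17.6°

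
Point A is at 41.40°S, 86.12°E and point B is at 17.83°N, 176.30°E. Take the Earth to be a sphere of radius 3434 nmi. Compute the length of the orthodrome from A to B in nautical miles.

Haversine: a = sin²(Δφ/2)+cos φ₁ cos φ₂ sin²(Δλ/2) = 0.60237;  σ = 2·atan2(√a,√(1−a))
σ = 101.814° → d = Rσ = 3434·1.77699 = 6102 nmi

6102 nmi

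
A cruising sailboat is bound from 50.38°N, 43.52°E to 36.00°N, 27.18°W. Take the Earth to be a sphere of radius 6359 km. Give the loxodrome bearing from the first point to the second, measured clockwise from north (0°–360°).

Meridional parts: M(φ₁)=+1.0210, M(φ₂)=+0.6743 → ΔM = -0.3468;  Δλ = -1.2339 rad
tan C = Δλ / ΔM = +3.5584 → C = 254.30°

254.3°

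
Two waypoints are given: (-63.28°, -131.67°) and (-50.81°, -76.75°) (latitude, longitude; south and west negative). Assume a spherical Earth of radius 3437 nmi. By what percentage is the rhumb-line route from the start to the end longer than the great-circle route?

Great circle: σ = 0.5441 rad → d_gc = Rσ = 1870.2 nmi
Rhumb: Δφ = +0.2176, Δλ = +0.9585, Δψ = +0.4047, q = Δφ/Δψ = 0.5377 → d_rh = R√(Δφ²+q²Δλ²) = 1923.0 nmi
Excess = (1923.0 − 1870.2) / 1870.2 = 52.8 / 1870.2 = 2.82% ≈ 2.8%

2.8%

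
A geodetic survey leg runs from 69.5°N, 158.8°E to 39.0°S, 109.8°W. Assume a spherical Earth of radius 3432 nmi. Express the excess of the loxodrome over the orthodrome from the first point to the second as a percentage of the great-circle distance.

2.3%

Great circle: σ = 2.2095 rad → d_gc = Rσ = 7582.8 nmi
Rhumb: Δφ = -1.8937, Δλ = +1.5952, Δψ = -2.4505, q = Δφ/Δψ = 0.7728 → d_rh = R√(Δφ²+q²Δλ²) = 7754.9 nmi
Excess = (7754.9 − 7582.8) / 7582.8 = 172.1 / 7582.8 = 2.27% ≈ 2.3%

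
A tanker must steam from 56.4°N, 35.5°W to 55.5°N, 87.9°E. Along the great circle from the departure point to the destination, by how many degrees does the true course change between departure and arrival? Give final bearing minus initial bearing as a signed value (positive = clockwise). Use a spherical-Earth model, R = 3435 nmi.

+114.0°

Initial bearing θ₁ = atan2(sin Δλ cos φ₂, cos φ₁ sin φ₂ − sin φ₁ cos φ₂ cos Δλ) = 33.45°
Final bearing θ₂ = (initial bearing from the destination back to the start) + 180° = 147.42°
Δθ = θ₂ − θ₁ = +114.0°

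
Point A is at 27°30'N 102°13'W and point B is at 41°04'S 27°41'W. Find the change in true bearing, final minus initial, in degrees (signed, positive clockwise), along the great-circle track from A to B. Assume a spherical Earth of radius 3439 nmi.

Initial bearing θ₁ = atan2(sin Δλ cos φ₂, cos φ₁ sin φ₂ − sin φ₁ cos φ₂ cos Δλ) = 132.91°
Final bearing θ₂ = (initial bearing from the destination back to the start) + 180° = 120.50°
Δθ = θ₂ − θ₁ = -12.4°

-12.4°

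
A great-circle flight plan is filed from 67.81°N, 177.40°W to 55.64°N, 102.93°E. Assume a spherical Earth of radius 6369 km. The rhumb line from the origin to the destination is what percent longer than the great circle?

6.8%

Great circle: σ = 0.6392 rad → d_gc = Rσ = 4070.9 km
Rhumb: Δφ = -0.2124, Δλ = -1.3905, Δψ = -0.4553, q = Δφ/Δψ = 0.4666 → d_rh = R√(Δφ²+q²Δλ²) = 4347.8 km
Excess = (4347.8 − 4070.9) / 4070.9 = 276.9 / 4070.9 = 6.80% ≈ 6.8%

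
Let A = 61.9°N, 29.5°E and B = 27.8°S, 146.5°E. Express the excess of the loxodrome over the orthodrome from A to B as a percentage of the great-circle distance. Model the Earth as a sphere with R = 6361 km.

4.0%

Great circle: σ = 2.2150 rad → d_gc = Rσ = 14089.7 km
Rhumb: Δφ = -1.5656, Δλ = +2.0420, Δψ = -1.8907, q = Δφ/Δψ = 0.8280 → d_rh = R√(Δφ²+q²Δλ²) = 14657.9 km
Excess = (14657.9 − 14089.7) / 14089.7 = 568.2 / 14089.7 = 4.03% ≈ 4.0%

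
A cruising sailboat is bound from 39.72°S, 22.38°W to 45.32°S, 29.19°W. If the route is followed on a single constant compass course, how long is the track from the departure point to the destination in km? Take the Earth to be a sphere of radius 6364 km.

Rhumb course C = atan2(Δλ, Δψ) with Δψ = ln[tan(π/4+φ₂/2)/tan(π/4+φ₁/2)] = -0.1328, Δλ = -0.1189 → C = 221.84°
d = R·|Δφ| / |cos C| = 6364·0.09774 / 0.74502 = 835 km

835 km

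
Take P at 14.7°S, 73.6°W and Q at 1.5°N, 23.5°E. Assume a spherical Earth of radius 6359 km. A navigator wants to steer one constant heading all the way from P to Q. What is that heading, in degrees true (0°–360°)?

Meridional parts: M(φ₁)=-0.2594, M(φ₂)=+0.0262 → ΔM = +0.2856;  Δλ = +1.6947 rad
tan C = Δλ / ΔM = +5.9337 → C = 80.43°

80.4°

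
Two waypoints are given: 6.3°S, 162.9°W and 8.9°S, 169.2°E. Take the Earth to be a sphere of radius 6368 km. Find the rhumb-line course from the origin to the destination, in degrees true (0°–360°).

264.6°

Δψ = ln[tan(π/4+φ₂/2)/tan(π/4+φ₁/2)] = -0.0458
Δλ = -0.4869 rad (taken the short way round)
course = atan2(Δλ, Δψ) = 264.63°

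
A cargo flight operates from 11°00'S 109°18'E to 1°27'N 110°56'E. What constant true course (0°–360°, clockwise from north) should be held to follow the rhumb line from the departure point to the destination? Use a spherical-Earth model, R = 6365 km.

Meridional parts: M(φ₁)=-0.1932, M(φ₂)=+0.0253 → ΔM = +0.2185;  Δλ = +0.0285 rad
tan C = Δλ / ΔM = +0.1305 → C = 7.43°

7.4°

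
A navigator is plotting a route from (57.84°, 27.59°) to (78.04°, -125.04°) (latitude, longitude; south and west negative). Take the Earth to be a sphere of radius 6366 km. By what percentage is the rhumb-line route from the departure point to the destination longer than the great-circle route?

32.0%

Great circle: σ = 0.7521 rad → d_gc = Rσ = 4788.1 km
Rhumb: Δφ = +0.3526, Δλ = -2.6639, Δψ = +1.0123, q = Δφ/Δψ = 0.3483 → d_rh = R√(Δφ²+q²Δλ²) = 6318.4 km
Excess = (6318.4 − 4788.1) / 4788.1 = 1530.3 / 4788.1 = 31.96% ≈ 32.0%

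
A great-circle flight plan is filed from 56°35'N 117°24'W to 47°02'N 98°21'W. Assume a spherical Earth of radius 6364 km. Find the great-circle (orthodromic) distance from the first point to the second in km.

Haversine: a = sin²(Δφ/2)+cos φ₁ cos φ₂ sin²(Δλ/2) = 0.01721;  σ = 2·atan2(√a,√(1−a))
σ = 15.075° → d = Rσ = 6364·0.26312 = 1674 km

1674 km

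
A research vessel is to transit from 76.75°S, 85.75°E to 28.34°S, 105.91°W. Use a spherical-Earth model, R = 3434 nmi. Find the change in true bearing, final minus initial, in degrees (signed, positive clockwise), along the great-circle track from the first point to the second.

-166.6°

Initial bearing θ₁ = atan2(sin Δλ cos φ₂, cos φ₁ sin φ₂ − sin φ₁ cos φ₂ cos Δλ) = 169.37°
Final bearing θ₂ = (initial bearing from the destination back to the start) + 180° = 2.75°
Δθ = θ₂ − θ₁ = -166.6°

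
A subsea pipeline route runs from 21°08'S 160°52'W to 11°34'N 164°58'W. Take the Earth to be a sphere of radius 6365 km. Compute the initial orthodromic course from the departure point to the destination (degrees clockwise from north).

θ = atan2( sin Δλ·cos φ₂ ,  cos φ₁ sin φ₂ − sin φ₁ cos φ₂ cos Δλ )
  = atan2(-0.0700, +0.5393) = 352.60°

352.6°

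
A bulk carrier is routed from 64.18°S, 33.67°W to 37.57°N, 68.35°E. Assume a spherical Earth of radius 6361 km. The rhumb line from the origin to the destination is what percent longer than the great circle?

2.3%

Great circle: σ = 2.2405 rad → d_gc = Rσ = 14251.8 km
Rhumb: Δφ = +1.7759, Δλ = +1.7806, Δψ = +2.1816, q = Δφ/Δψ = 0.8140 → d_rh = R√(Δφ²+q²Δλ²) = 14581.3 km
Excess = (14581.3 − 14251.8) / 14251.8 = 329.5 / 14251.8 = 2.31% ≈ 2.3%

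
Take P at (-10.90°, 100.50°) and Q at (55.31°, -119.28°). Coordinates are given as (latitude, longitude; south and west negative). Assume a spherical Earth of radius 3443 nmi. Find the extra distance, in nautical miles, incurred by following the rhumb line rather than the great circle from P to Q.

Great circle: cos σ = sin φ₁ sin φ₂ + cos φ₁ cos φ₂ cos Δλ,  σ = 2.1956 rad → d_gc = 7559.6 nmi
Rhumb line: Δψ = +1.3551, q = Δφ/Δψ = 0.8528, d_rh = R√(Δφ²+q²Δλ²) = 8213.4 nmi
Excess = 8213.4 − 7559.6 = 653.8 ≈ 654 nmi

654 nmi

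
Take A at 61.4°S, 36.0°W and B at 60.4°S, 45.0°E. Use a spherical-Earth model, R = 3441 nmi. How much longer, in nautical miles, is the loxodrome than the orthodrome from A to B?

154 nmi

Great circle: cos σ = sin φ₁ sin φ₂ + cos φ₁ cos φ₂ cos Δλ,  σ = 0.6429 rad → d_gc = 2212.0 nmi
Rhumb line: Δψ = +0.0359, q = Δφ/Δψ = 0.4863, d_rh = R√(Δφ²+q²Δλ²) = 2366.4 nmi
Excess = 2366.4 − 2212.0 = 154.4 ≈ 154 nmi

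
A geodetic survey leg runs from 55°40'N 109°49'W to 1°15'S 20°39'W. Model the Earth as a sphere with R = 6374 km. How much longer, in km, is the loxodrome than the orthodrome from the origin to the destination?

Great circle: cos σ = sin φ₁ sin φ₂ + cos φ₁ cos φ₂ cos Δλ,  σ = 1.5806 rad → d_gc = 10074.81 km
Rhumb line: Δψ = -1.1965, q = Δφ/Δψ = 0.8302, d_rh = R√(Δφ²+q²Δλ²) = 10388.28 km
Excess = 10388.28 − 10074.81 = 313.47 ≈ 313 km

313 km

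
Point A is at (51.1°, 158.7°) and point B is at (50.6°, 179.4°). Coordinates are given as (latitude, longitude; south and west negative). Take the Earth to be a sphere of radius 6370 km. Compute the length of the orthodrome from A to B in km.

1449 km

cos σ = sin φ₁ sin φ₂ + cos φ₁ cos φ₂ cos Δλ
      = sin(51.10°)sin(50.60°) + cos(51.10°)cos(50.60°)cos(20.70°) = 0.9742
σ = 13.035° → d = Rσ = 6370·0.22751 = 1449 km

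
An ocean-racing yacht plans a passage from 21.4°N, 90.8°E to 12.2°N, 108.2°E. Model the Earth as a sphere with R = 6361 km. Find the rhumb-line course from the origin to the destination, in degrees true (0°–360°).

Meridional parts: M(φ₁)=+0.3825, M(φ₂)=+0.2146 → ΔM = -0.1679;  Δλ = +0.3037 rad
tan C = Δλ / ΔM = -1.8083 → C = 118.94°

118.9°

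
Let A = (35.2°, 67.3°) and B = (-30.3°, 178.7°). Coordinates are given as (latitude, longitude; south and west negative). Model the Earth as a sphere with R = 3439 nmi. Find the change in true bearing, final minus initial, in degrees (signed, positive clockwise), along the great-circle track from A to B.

At departure: θ₁ = atan2(sin Δλ cos φ₂, cos φ₁ sin φ₂ − sin φ₁ cos φ₂ cos Δλ) = 106.01°
At arrival: θ₂ = atan2(sin Δλ cos φ₁, −cos φ₂ sin φ₁ + sin φ₂ cos φ₁ cos Δλ) = 114.53°
Δθ = θ₂ − θ₁ = +8.5°

+8.5°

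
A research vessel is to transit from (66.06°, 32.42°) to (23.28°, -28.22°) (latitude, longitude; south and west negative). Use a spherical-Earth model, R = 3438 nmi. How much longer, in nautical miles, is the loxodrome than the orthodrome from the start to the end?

Great circle: cos σ = sin φ₁ sin φ₂ + cos φ₁ cos φ₂ cos Δλ,  σ = 0.9956 rad → d_gc = 3422.96 nmi
Rhumb line: Δψ = -1.1331, q = Δφ/Δψ = 0.6589, d_rh = R√(Δφ²+q²Δλ²) = 3512.53 nmi
Excess = 3512.53 − 3422.96 = 89.57 ≈ 90 nmi

90 nmi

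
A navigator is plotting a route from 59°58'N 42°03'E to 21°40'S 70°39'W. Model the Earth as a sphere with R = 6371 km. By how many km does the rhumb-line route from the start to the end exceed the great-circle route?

Great circle: cos σ = sin φ₁ sin φ₂ + cos φ₁ cos φ₂ cos Δλ,  σ = 2.0934 rad → d_gc = 13337.0 km
Rhumb line: Δψ = -1.7033, q = Δφ/Δψ = 0.8365, d_rh = R√(Δφ²+q²Δλ²) = 13866.4 km
Excess = 13866.4 − 13337.0 = 529.4 ≈ 529 km

529 km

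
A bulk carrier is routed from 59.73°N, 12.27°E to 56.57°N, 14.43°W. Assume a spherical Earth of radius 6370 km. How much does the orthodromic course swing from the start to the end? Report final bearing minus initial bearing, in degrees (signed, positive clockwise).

-22.8°

At departure: θ₁ = atan2(sin Δλ cos φ₂, cos φ₁ sin φ₂ − sin φ₁ cos φ₂ cos Δλ) = 268.98°
At arrival: θ₂ = atan2(sin Δλ cos φ₁, −cos φ₂ sin φ₁ + sin φ₂ cos φ₁ cos Δλ) = 246.18°
Δθ = θ₂ − θ₁ = -22.8°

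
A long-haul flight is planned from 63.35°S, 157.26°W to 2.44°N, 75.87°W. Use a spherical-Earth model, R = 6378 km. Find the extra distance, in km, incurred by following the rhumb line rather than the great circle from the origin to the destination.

308 km

Great circle: cos σ = sin φ₁ sin φ₂ + cos φ₁ cos φ₂ cos Δλ,  σ = 1.5418 rad → d_gc = 9833.3 km
Rhumb line: Δψ = +1.4829, q = Δφ/Δψ = 0.7743, d_rh = R√(Δφ²+q²Δλ²) = 10141.5 km
Excess = 10141.5 − 9833.3 = 308.2 ≈ 308 km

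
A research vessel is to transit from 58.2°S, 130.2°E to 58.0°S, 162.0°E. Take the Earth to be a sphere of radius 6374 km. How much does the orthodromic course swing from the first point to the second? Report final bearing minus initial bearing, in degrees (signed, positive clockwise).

At departure: θ₁ = atan2(sin Δλ cos φ₂, cos φ₁ sin φ₂ − sin φ₁ cos φ₂ cos Δλ) = 102.93°
At arrival: θ₂ = atan2(sin Δλ cos φ₁, −cos φ₂ sin φ₁ + sin φ₂ cos φ₁ cos Δλ) = 75.74°
Δθ = θ₂ − θ₁ = -27.2°

-27.2°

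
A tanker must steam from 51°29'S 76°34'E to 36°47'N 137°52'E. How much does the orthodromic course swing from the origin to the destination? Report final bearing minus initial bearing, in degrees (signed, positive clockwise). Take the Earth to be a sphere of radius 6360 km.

Initial bearing θ₁ = atan2(sin Δλ cos φ₂, cos φ₁ sin φ₂ − sin φ₁ cos φ₂ cos Δλ) = 46.19°
Final bearing θ₂ = (initial bearing from the destination back to the start) + 180° = 34.14°
Δθ = θ₂ − θ₁ = -12.1°

-12.1°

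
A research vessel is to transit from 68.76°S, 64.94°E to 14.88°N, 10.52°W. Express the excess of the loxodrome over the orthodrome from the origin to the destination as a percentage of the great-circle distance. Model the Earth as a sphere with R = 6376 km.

2.5%

Great circle: σ = 1.7228 rad → d_gc = Rσ = 10984.8 km
Rhumb: Δφ = +1.4598, Δλ = -1.3170, Δψ = +1.9366, q = Δφ/Δψ = 0.7538 → d_rh = R√(Δφ²+q²Δλ²) = 11256.0 km
Excess = (11256.0 − 10984.8) / 10984.8 = 271.2 / 10984.8 = 2.47% ≈ 2.5%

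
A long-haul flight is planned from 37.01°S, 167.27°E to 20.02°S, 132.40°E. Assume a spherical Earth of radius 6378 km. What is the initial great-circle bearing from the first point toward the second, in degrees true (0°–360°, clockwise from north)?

289.5°

θ = atan2( sin Δλ·cos φ₂ ,  cos φ₁ sin φ₂ − sin φ₁ cos φ₂ cos Δλ )
  = atan2(-0.5372, +0.1907) = 289.54°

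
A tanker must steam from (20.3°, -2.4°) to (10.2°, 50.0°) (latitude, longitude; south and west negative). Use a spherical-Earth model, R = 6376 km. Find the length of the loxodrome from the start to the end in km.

5729 km

Δψ = ln[tan(π/4+φ₂/2)/tan(π/4+φ₁/2)] = -0.1830;  Δφ = -0.1763 rad,  Δλ = +0.9146 rad
q = Δφ/Δψ = 0.9634
d = R·√(Δφ² + q²Δλ²) = 6376·0.89850 = 5729 km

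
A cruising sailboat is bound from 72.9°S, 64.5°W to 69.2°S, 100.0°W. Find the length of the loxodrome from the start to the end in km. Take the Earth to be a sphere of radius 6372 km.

1343 km

Rhumb course C = atan2(Δλ, Δψ) with Δψ = ln[tan(π/4+φ₂/2)/tan(π/4+φ₁/2)] = +0.1995, Δλ = -0.6196 → C = 287.85°
d = R·|Δφ| / |cos C| = 6372·0.06458 / 0.30646 = 1343 km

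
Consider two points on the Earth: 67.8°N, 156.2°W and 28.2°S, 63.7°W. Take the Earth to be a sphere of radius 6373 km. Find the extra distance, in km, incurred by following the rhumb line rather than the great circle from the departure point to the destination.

Great circle: cos σ = sin φ₁ sin φ₂ + cos φ₁ cos φ₂ cos Δλ,  σ = 2.0399 rad → d_gc = 13000.0 km
Rhumb line: Δψ = -2.1420, q = Δφ/Δψ = 0.7822, d_rh = R√(Δφ²+q²Δλ²) = 13371.3 km
Excess = 13371.3 − 13000.0 = 371.3 ≈ 371 km

371 km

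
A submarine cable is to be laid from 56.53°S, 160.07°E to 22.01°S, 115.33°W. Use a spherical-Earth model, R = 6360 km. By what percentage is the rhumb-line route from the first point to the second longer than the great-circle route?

4.5%

Great circle: σ = 1.2017 rad → d_gc = Rσ = 7643.0 km
Rhumb: Δφ = +0.6025, Δλ = +1.4765, Δψ = +0.8077, q = Δφ/Δψ = 0.7459 → d_rh = R√(Δφ²+q²Δλ²) = 7984.1 km
Excess = (7984.1 − 7643.0) / 7643.0 = 341.1 / 7643.0 = 4.46% ≈ 4.5%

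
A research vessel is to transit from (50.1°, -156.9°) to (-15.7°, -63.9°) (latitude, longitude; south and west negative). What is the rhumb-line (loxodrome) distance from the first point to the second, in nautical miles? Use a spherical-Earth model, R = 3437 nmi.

6341 nmi

Rhumb course C = atan2(Δλ, Δψ) with Δψ = ln[tan(π/4+φ₂/2)/tan(π/4+φ₁/2)] = -1.2909, Δλ = +1.6232 → C = 128.50°
d = R·|Δφ| / |cos C| = 3437·1.14843 / 0.62245 = 6341 nmi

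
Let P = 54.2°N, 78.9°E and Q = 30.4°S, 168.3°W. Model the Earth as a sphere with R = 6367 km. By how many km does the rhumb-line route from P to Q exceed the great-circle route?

300 km

Great circle: cos σ = sin φ₁ sin φ₂ + cos φ₁ cos φ₂ cos Δλ,  σ = 2.2217 rad → d_gc = 14145.8 km
Rhumb line: Δψ = -1.6875, q = Δφ/Δψ = 0.8750, d_rh = R√(Δφ²+q²Δλ²) = 14445.6 km
Excess = 14445.6 − 14145.8 = 299.8 ≈ 300 km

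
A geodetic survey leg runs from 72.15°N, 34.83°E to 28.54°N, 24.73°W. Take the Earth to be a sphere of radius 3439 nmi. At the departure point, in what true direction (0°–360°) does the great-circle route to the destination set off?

N = sin Δλ·cos φ₂ = -0.7574;  D = cos φ₁ sin φ₂ − sin φ₁ cos φ₂ cos Δλ = -0.2772
initial course = atan2(N, D) = 249.90°

249.9°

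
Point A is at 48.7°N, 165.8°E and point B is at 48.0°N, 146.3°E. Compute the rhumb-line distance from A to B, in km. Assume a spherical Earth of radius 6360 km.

Rhumb course C = atan2(Δλ, Δψ) with Δψ = ln[tan(π/4+φ₂/2)/tan(π/4+φ₁/2)] = -0.0184, Δλ = -0.3403 → C = 266.91°
d = R·|Δφ| / |cos C| = 6360·0.01222 / 0.05394 = 1441 km

1441 km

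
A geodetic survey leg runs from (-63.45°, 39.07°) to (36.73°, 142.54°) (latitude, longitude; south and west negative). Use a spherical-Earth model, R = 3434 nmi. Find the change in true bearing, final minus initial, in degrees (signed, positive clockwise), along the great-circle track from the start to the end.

Initial bearing θ₁ = atan2(sin Δλ cos φ₂, cos φ₁ sin φ₂ − sin φ₁ cos φ₂ cos Δλ) = 82.67°
Final bearing θ₂ = (initial bearing from the destination back to the start) + 180° = 33.58°
Δθ = θ₂ − θ₁ = -49.1°

-49.1°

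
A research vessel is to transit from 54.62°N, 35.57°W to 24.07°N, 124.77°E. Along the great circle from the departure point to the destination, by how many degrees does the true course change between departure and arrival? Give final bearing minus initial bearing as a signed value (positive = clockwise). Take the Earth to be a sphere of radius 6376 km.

+150.5°

Initial bearing θ₁ = atan2(sin Δλ cos φ₂, cos φ₁ sin φ₂ − sin φ₁ cos φ₂ cos Δλ) = 18.15°
Final bearing θ₂ = (initial bearing from the destination back to the start) + 180° = 168.61°
Δθ = θ₂ − θ₁ = +150.5°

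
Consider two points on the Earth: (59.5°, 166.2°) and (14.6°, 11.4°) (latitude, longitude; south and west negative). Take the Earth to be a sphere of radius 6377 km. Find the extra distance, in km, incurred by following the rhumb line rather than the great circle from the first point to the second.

2409 km

Great circle: cos σ = sin φ₁ sin φ₂ + cos φ₁ cos φ₂ cos Δλ,  σ = 1.8000 rad → d_gc = 11478.7 km
Rhumb line: Δψ = -1.0420, q = Δφ/Δψ = 0.7521, d_rh = R√(Δφ²+q²Δλ²) = 13887.6 km
Excess = 13887.6 − 11478.7 = 2408.9 ≈ 2409 km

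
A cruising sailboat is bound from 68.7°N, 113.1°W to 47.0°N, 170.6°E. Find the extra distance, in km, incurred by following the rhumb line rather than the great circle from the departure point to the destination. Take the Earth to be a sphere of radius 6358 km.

271 km

Great circle: cos σ = sin φ₁ sin φ₂ + cos φ₁ cos φ₂ cos Δλ,  σ = 0.7376 rad → d_gc = 4689.8 km
Rhumb line: Δψ = -0.7394, q = Δφ/Δψ = 0.5122, d_rh = R√(Δφ²+q²Δλ²) = 4960.4 km
Excess = 4960.4 − 4689.8 = 270.6 ≈ 271 km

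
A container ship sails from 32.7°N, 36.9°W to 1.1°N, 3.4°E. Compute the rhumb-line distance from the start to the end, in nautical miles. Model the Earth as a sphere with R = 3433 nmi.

Rhumb course C = atan2(Δλ, Δψ) with Δψ = ln[tan(π/4+φ₂/2)/tan(π/4+φ₁/2)] = -0.5853, Δλ = +0.7034 → C = 129.76°
d = R·|Δφ| / |cos C| = 3433·0.55152 / 0.63964 = 2960 nmi

2960 nmi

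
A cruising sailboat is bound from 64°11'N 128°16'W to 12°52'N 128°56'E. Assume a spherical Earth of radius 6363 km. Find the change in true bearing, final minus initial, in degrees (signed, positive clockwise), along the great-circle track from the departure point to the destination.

Initial bearing θ₁ = atan2(sin Δλ cos φ₂, cos φ₁ sin φ₂ − sin φ₁ cos φ₂ cos Δλ) = 287.04°
Final bearing θ₂ = (initial bearing from the destination back to the start) + 180° = 205.28°
Δθ = θ₂ − θ₁ = -81.8°

-81.8°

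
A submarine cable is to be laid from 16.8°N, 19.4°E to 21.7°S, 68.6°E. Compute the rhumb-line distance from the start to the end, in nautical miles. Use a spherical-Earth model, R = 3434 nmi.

Rhumb course C = atan2(Δλ, Δψ) with Δψ = ln[tan(π/4+φ₂/2)/tan(π/4+φ₁/2)] = -0.6856, Δλ = +0.8587 → C = 128.61°
d = R·|Δφ| / |cos C| = 3434·0.67195 / 0.62396 = 3698 nmi

3698 nmi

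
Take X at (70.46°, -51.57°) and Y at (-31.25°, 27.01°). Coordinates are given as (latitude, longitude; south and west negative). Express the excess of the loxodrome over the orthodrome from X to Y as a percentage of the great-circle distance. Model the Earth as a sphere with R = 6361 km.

Great circle: σ = 2.0178 rad → d_gc = Rσ = 12835.3 km
Rhumb: Δφ = -1.7752, Δλ = +1.3715, Δψ = -2.3338, q = Δφ/Δψ = 0.7606 → d_rh = R√(Δφ²+q²Δλ²) = 13097.3 km
Excess = (13097.3 − 12835.3) / 12835.3 = 262.0 / 12835.3 = 2.04% ≈ 2.0%

2.0%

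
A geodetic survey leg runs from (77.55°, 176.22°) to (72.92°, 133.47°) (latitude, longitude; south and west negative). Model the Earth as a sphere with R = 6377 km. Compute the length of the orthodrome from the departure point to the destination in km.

cos σ = sin φ₁ sin φ₂ + cos φ₁ cos φ₂ cos Δλ
      = sin(77.55°)sin(72.92°) + cos(77.55°)cos(72.92°)cos(-42.75°) = 0.9799
σ = 11.503° → d = Rσ = 6377·0.20077 = 1280 km

1280 km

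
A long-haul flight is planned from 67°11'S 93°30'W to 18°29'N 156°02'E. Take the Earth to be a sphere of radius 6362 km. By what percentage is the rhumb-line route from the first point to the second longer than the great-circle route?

5.4%

Great circle: σ = 2.0051 rad → d_gc = Rσ = 12756.7 km
Rhumb: Δφ = +1.4952, Δλ = -1.9280, Δψ = +1.9289, q = Δφ/Δψ = 0.7751 → d_rh = R√(Δφ²+q²Δλ²) = 13449.3 km
Excess = (13449.3 − 12756.7) / 12756.7 = 692.6 / 12756.7 = 5.43% ≈ 5.4%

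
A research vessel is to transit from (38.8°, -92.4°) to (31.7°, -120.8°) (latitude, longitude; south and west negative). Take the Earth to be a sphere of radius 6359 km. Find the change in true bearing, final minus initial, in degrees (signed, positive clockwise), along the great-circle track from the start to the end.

-16.6°

At departure: θ₁ = atan2(sin Δλ cos φ₂, cos φ₁ sin φ₂ − sin φ₁ cos φ₂ cos Δλ) = 261.64°
At arrival: θ₂ = atan2(sin Δλ cos φ₁, −cos φ₂ sin φ₁ + sin φ₂ cos φ₁ cos Δλ) = 244.99°
Δθ = θ₂ − θ₁ = -16.6°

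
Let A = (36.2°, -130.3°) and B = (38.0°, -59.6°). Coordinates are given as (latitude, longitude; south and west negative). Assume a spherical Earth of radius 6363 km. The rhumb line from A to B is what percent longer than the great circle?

2.6%

Great circle: σ = 0.9597 rad → d_gc = Rσ = 6106.4 km
Rhumb: Δφ = +0.0314, Δλ = +1.2339, Δψ = +0.0394, q = Δφ/Δψ = 0.7975 → d_rh = R√(Δφ²+q²Δλ²) = 6265.0 km
Excess = (6265.0 − 6106.4) / 6106.4 = 158.6 / 6106.4 = 2.60% ≈ 2.6%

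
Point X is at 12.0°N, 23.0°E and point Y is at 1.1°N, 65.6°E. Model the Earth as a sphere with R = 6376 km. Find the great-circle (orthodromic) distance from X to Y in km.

Haversine: a = sin²(Δφ/2)+cos φ₁ cos φ₂ sin²(Δλ/2) = 0.13806;  σ = 2·atan2(√a,√(1−a))
σ = 43.625° → d = Rσ = 6376·0.76140 = 4855 km

4855 km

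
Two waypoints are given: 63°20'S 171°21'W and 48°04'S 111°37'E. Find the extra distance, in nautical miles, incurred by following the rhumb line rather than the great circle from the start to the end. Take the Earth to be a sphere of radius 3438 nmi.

Great circle: cos σ = sin φ₁ sin φ₂ + cos φ₁ cos φ₂ cos Δλ,  σ = 0.7494 rad → d_gc = 2576.5 nmi
Rhumb line: Δψ = +0.4805, q = Δφ/Δψ = 0.5546, d_rh = R√(Δφ²+q²Δλ²) = 2722.2 nmi
Excess = 2722.2 − 2576.5 = 145.7 ≈ 146 nmi

146 nmi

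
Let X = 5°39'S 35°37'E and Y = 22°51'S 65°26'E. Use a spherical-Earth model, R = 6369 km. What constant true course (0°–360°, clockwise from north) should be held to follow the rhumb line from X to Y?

Meridional parts: M(φ₁)=-0.0988, M(φ₂)=-0.4098 → ΔM = -0.3110;  Δλ = +0.5204 rad
tan C = Δλ / ΔM = -1.6730 → C = 120.87°

120.9°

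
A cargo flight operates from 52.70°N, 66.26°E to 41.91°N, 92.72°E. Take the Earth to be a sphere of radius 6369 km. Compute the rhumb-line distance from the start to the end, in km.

2319 km

Rhumb course C = atan2(Δλ, Δψ) with Δψ = ln[tan(π/4+φ₂/2)/tan(π/4+φ₁/2)] = -0.2791, Δλ = +0.4618 → C = 121.15°
d = R·|Δφ| / |cos C| = 6369·0.18832 / 0.51725 = 2319 km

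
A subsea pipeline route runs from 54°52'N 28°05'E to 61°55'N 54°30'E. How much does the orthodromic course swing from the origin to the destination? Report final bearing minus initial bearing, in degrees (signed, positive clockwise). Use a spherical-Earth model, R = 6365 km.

Initial bearing θ₁ = atan2(sin Δλ cos φ₂, cos φ₁ sin φ₂ − sin φ₁ cos φ₂ cos Δλ) = 52.12°
Final bearing θ₂ = (initial bearing from the destination back to the start) + 180° = 74.77°
Δθ = θ₂ − θ₁ = +22.6°

+22.6°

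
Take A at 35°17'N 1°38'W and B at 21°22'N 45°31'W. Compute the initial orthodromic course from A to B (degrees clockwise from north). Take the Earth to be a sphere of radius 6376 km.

N = sin Δλ·cos φ₂ = -0.6455;  D = cos φ₁ sin φ₂ − sin φ₁ cos φ₂ cos Δλ = -0.0903
initial course = atan2(N, D) = 262.04°

262.0°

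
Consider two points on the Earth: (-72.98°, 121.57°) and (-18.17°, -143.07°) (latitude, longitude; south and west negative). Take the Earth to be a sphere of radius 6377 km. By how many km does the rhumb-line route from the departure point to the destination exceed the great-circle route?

Great circle: cos σ = sin φ₁ sin φ₂ + cos φ₁ cos φ₂ cos Δλ,  σ = 1.2951 rad → d_gc = 8259.0 km
Rhumb line: Δψ = +1.5770, q = Δφ/Δψ = 0.6066, d_rh = R√(Δφ²+q²Δλ²) = 8869.3 km
Excess = 8869.3 − 8259.0 = 610.3 ≈ 610 km

610 km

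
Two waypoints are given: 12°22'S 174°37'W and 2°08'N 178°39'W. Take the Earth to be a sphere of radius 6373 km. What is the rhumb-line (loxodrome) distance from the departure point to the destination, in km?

Δψ = ln[tan(π/4+φ₂/2)/tan(π/4+φ₁/2)] = +0.2548;  Δφ = +0.2531 rad,  Δλ = -0.0704 rad
q = Δφ/Δψ = 0.9933
d = R·√(Δφ² + q²Δλ²) = 6373·0.26256 = 1673 km

1673 km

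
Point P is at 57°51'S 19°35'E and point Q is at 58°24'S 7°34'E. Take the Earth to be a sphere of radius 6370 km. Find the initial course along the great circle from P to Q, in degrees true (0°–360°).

260.0°

N = sin Δλ·cos φ₂ = -0.1091;  D = cos φ₁ sin φ₂ − sin φ₁ cos φ₂ cos Δλ = -0.0193
initial course = atan2(N, D) = 259.96°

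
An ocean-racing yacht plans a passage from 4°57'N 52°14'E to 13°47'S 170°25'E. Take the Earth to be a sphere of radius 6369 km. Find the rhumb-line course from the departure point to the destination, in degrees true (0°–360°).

99.1°

Meridional parts: M(φ₁)=+0.0865, M(φ₂)=-0.2429 → ΔM = -0.3294;  Δλ = +2.0627 rad
tan C = Δλ / ΔM = -6.2616 → C = 99.07°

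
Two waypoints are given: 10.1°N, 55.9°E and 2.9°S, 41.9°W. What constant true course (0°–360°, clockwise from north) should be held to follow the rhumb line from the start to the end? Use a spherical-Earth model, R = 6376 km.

Meridional parts: M(φ₁)=+0.1772, M(φ₂)=-0.0506 → ΔM = -0.2278;  Δλ = -1.7069 rad
tan C = Δλ / ΔM = +7.4920 → C = 262.40°

262.4°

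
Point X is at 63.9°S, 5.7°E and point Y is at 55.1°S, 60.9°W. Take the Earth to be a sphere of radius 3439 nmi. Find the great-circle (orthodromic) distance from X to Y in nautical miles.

cos σ = sin φ₁ sin φ₂ + cos φ₁ cos φ₂ cos Δλ
      = sin(-63.90°)sin(-55.10°) + cos(-63.90°)cos(-55.10°)cos(-66.60°) = 0.8365
σ = 33.229° → d = Rσ = 3439·0.57996 = 1994 nmi

1994 nmi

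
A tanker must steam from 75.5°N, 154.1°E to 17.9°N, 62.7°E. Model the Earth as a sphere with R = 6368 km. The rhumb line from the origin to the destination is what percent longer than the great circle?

Great circle: σ = 1.2747 rad → d_gc = Rσ = 8117.6 km
Rhumb: Δφ = -1.0053, Δλ = -1.5952, Δψ = -1.7442, q = Δφ/Δψ = 0.5764 → d_rh = R√(Δφ²+q²Δλ²) = 8675.4 km
Excess = (8675.4 − 8117.6) / 8117.6 = 557.8 / 8117.6 = 6.87% ≈ 6.9%

6.9%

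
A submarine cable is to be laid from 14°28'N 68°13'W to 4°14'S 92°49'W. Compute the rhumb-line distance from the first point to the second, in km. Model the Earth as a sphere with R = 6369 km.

Δψ = ln[tan(π/4+φ₂/2)/tan(π/4+φ₁/2)] = -0.3292;  Δφ = -0.3264 rad,  Δλ = -0.4294 rad
q = Δφ/Δψ = 0.9915
d = R·√(Δφ² + q²Δλ²) = 6369·0.53642 = 3416 km

3416 km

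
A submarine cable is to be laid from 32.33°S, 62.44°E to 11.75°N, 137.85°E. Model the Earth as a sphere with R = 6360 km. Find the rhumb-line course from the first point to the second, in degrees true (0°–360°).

58.6°

Meridional parts: M(φ₁)=-0.5968, M(φ₂)=+0.2065 → ΔM = +0.8034;  Δλ = +1.3162 rad
tan C = Δλ / ΔM = +1.6383 → C = 58.60°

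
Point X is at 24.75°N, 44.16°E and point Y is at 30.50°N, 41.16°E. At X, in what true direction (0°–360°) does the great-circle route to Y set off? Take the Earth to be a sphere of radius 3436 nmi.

335.9°

N = sin Δλ·cos φ₂ = -0.0451;  D = cos φ₁ sin φ₂ − sin φ₁ cos φ₂ cos Δλ = +0.1007
initial course = atan2(N, D) = 335.87°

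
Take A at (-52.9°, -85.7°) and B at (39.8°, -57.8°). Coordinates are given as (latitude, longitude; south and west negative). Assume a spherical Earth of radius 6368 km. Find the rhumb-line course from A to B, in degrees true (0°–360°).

14.7°

Meridional parts: M(φ₁)=-1.0919, M(φ₂)=+0.7584 → ΔM = +1.8503;  Δλ = +0.4869 rad
tan C = Δλ / ΔM = +0.2632 → C = 14.74°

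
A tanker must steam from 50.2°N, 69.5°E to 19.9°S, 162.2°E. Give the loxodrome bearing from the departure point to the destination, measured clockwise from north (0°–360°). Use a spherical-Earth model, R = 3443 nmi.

130.3°

Δψ = ln[tan(π/4+φ₂/2)/tan(π/4+φ₁/2)] = -1.3706
Δλ = +1.6179 rad (taken the short way round)
course = atan2(Δλ, Δψ) = 130.27°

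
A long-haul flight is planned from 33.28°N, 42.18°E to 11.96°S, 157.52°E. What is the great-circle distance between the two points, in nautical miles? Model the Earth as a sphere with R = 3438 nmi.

7058 nmi

Haversine: a = sin²(Δφ/2)+cos φ₁ cos φ₂ sin²(Δλ/2) = 0.73187;  σ = 2·atan2(√a,√(1−a))
σ = 117.629° → d = Rσ = 3438·2.05301 = 7058 nmi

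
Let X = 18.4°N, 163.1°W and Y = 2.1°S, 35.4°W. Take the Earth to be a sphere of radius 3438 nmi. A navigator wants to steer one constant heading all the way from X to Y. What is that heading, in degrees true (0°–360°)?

99.3°

Δψ = ln[tan(π/4+φ₂/2)/tan(π/4+φ₁/2)] = -0.3635
Δλ = +2.2288 rad (taken the short way round)
course = atan2(Δλ, Δψ) = 99.26°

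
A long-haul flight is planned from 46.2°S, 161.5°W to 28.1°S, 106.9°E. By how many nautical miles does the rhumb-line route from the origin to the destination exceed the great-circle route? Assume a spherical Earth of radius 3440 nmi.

205 nmi

Great circle: cos σ = sin φ₁ sin φ₂ + cos φ₁ cos φ₂ cos Δλ,  σ = 1.2420 rad → d_gc = 4272.5 nmi
Rhumb line: Δψ = +0.3999, q = Δφ/Δψ = 0.7899, d_rh = R√(Δφ²+q²Δλ²) = 4477.9 nmi
Excess = 4477.9 − 4272.5 = 205.4 ≈ 205 nmi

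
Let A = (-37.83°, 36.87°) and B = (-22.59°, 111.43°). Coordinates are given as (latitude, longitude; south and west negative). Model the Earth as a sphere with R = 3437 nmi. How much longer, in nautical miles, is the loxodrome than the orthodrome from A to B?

81 nmi

Great circle: cos σ = sin φ₁ sin φ₂ + cos φ₁ cos φ₂ cos Δλ,  σ = 1.1266 rad → d_gc = 3872.1 nmi
Rhumb line: Δψ = +0.3093, q = Δφ/Δψ = 0.8599, d_rh = R√(Δφ²+q²Δλ²) = 3953.1 nmi
Excess = 3953.1 − 3872.1 = 81.0 ≈ 81 nmi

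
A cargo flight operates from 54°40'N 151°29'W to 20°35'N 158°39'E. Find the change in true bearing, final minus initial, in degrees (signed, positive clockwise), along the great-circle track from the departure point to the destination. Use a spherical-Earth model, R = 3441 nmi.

At departure: θ₁ = atan2(sin Δλ cos φ₂, cos φ₁ sin φ₂ − sin φ₁ cos φ₂ cos Δλ) = 248.02°
At arrival: θ₂ = atan2(sin Δλ cos φ₁, −cos φ₂ sin φ₁ + sin φ₂ cos φ₁ cos Δλ) = 214.95°
Δθ = θ₂ − θ₁ = -33.1°

-33.1°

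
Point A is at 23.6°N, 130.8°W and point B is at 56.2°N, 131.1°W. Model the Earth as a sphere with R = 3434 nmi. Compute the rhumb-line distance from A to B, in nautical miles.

1954 nmi

Δψ = ln[tan(π/4+φ₂/2)/tan(π/4+φ₁/2)] = +0.7672;  Δφ = +0.5690 rad,  Δλ = -0.0052 rad
q = Δφ/Δψ = 0.7416
d = R·√(Δφ² + q²Δλ²) = 3434·0.56899 = 1954 nmi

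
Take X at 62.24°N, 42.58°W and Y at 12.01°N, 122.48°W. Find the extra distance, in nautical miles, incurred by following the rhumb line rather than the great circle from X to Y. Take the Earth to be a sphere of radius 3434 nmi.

169 nmi

Great circle: cos σ = sin φ₁ sin φ₂ + cos φ₁ cos φ₂ cos Δλ,  σ = 1.3036 rad → d_gc = 4476.57 nmi
Rhumb line: Δψ = -1.1868, q = Δφ/Δψ = 0.7387, d_rh = R√(Δφ²+q²Δλ²) = 4645.11 nmi
Excess = 4645.11 − 4476.57 = 168.54 ≈ 169 nmi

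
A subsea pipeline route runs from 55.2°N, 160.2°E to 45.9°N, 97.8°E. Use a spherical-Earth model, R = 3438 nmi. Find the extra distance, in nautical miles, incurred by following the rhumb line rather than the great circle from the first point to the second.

Great circle: cos σ = sin φ₁ sin φ₂ + cos φ₁ cos φ₂ cos Δλ,  σ = 0.6861 rad → d_gc = 2359.0 nmi
Rhumb line: Δψ = -0.2566, q = Δφ/Δψ = 0.6326, d_rh = R√(Δφ²+q²Δλ²) = 2433.6 nmi
Excess = 2433.6 − 2359.0 = 74.6 ≈ 75 nmi

75 nmi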